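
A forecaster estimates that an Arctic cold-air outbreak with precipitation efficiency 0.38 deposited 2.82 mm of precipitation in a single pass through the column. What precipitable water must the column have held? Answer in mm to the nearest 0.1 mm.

PW ≈ 7.4 mm

PW = precipitation / ε = 2.82 / 0.38 = 7.4 mm.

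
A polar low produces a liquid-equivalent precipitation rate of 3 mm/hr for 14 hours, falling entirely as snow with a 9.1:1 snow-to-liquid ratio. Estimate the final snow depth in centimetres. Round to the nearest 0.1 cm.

Liquid-equivalent depth = 3 × 14 = 42 mm.
Snow depth = 42 mm × 9.1 = 382.2 mm = 38.2 cm.

snow depth ≈ 38.2 cm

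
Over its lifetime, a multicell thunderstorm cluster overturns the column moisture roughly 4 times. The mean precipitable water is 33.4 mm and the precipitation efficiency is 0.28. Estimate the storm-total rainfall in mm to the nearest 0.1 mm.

rainfall ≈ 37.4 mm

Each cycle deposits ε × PW = 0.28 × 33.4 = 9.352 mm.
Over 4 cycles: 4 × 9.352 = 37.4 mm.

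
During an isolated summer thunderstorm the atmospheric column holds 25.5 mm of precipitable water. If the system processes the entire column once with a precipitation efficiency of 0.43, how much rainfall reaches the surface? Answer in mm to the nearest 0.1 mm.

Rainfall = ε × PW = 0.43 × 25.5 = 11.0 mm.

rainfall ≈ 11.0 mm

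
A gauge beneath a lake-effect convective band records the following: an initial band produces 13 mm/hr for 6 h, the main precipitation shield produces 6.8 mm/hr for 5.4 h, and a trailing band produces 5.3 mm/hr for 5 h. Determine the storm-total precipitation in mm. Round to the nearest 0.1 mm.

Total = Σ Rᵢ Δtᵢ = 13 × 6 + 6.8 × 5.4 + 5.3 × 5
      = 78 + 36.72 + 26.5 = 141.2 mm.

total ≈ 141.2 mm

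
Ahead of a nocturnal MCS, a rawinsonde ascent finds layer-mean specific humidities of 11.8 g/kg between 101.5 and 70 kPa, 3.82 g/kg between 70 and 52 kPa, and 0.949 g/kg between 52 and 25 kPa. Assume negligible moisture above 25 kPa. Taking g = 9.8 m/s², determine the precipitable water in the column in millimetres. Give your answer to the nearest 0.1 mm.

Precipitable water is the column-integrated vapour mass per unit area: PW = (1/g) Σ q̄ Δp, with q in kg/kg and Δp in Pa (1 kg/m² of water = 1 mm).
Layer 101.5–70 kPa: Δp = 315 hPa = 31500 Pa, q̄ = 0.0118 kg/kg → 0.0118 × 31500 / 9.8 = 37.93 mm
Layer 70–52 kPa: Δp = 180 hPa = 18000 Pa, q̄ = 0.00382 kg/kg → 0.00382 × 18000 / 9.8 = 7.02 mm
Layer 52–25 kPa: Δp = 270 hPa = 27000 Pa, q̄ = 0.000949 kg/kg → 0.000949 × 27000 / 9.8 = 2.61 mm
PW = 37.93 + 7.02 + 2.61 = 47.56 ≈ 47.6 mm.

PW ≈ 47.6 mm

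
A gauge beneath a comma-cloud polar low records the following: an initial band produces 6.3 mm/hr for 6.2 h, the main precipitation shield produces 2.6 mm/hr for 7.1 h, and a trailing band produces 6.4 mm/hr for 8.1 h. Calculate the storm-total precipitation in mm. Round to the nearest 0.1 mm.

total ≈ 109.4 mm

Total = Σ Rᵢ Δtᵢ = 6.3 × 6.2 + 2.6 × 7.1 + 6.4 × 8.1
      = 39.06 + 18.46 + 51.84 = 109.4 mm.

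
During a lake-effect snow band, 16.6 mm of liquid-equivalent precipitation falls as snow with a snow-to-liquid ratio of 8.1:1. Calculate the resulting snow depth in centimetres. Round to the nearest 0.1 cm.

snow depth ≈ 13.4 cm

Snow depth = liquid × ratio = 16.6 mm × 8.1 = 134.46 mm = 13.4 cm.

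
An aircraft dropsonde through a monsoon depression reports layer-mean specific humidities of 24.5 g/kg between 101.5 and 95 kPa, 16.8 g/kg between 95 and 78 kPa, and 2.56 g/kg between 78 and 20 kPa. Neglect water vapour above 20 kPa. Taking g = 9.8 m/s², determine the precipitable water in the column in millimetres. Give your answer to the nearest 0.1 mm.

PW ≈ 60.5 mm

Precipitable water is the column-integrated vapour mass per unit area: PW = (1/g) Σ q̄ Δp, with q in kg/kg and Δp in Pa (1 kg/m² of water = 1 mm).
Layer 101.5–95 kPa: Δp = 65 hPa = 6500 Pa, q̄ = 0.0245 kg/kg → 0.0245 × 6500 / 9.8 = 16.25 mm
Layer 95–78 kPa: Δp = 170 hPa = 17000 Pa, q̄ = 0.0168 kg/kg → 0.0168 × 17000 / 9.8 = 29.14 mm
Layer 78–20 kPa: Δp = 580 hPa = 58000 Pa, q̄ = 0.00256 kg/kg → 0.00256 × 58000 / 9.8 = 15.15 mm
PW = 16.25 + 29.14 + 15.15 = 60.54 ≈ 60.5 mm.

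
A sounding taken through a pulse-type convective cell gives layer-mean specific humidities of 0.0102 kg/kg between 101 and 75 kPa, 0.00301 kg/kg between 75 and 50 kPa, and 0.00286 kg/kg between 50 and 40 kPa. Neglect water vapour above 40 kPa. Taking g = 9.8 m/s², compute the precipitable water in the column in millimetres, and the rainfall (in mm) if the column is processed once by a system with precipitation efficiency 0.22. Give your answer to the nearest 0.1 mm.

PW ≈ 37.7 mm; rainfall ≈ 8.3 mm

Precipitable water is the column-integrated vapour mass per unit area: PW = (1/g) Σ q̄ Δp, with q in kg/kg and Δp in Pa (1 kg/m² of water = 1 mm).
Layer 101–75 kPa: Δp = 260 hPa = 26000 Pa, q̄ = 0.0102 kg/kg → 0.0102 × 26000 / 9.8 = 27.06 mm
Layer 75–50 kPa: Δp = 250 hPa = 25000 Pa, q̄ = 0.00301 kg/kg → 0.00301 × 25000 / 9.8 = 7.68 mm
Layer 50–40 kPa: Δp = 100 hPa = 10000 Pa, q̄ = 0.00286 kg/kg → 0.00286 × 10000 / 9.8 = 2.92 mm
PW = 27.06 + 7.68 + 2.92 = 37.66 ≈ 37.7 mm.
Rainfall = ε × PW = 0.22 × 37.7 = 8.3 mm.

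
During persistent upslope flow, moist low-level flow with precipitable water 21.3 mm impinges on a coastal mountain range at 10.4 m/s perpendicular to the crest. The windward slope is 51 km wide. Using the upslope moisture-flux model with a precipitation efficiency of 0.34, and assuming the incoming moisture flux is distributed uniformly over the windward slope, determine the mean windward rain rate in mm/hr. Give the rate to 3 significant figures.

Incoming column moisture flux per unit ridge length: F = V × PW = 10.4 × 21.3 = 221.52 mm·m/s.
Spread over the 51 km slope with efficiency ε = 0.34: R = ε·F/W = 0.34 × 221.52 / 51000 m = 1.477e-03 mm/s.
R = 1.477e-03 × 3600 = 5.32 mm/hr.

R ≈ 5.32 mm/hr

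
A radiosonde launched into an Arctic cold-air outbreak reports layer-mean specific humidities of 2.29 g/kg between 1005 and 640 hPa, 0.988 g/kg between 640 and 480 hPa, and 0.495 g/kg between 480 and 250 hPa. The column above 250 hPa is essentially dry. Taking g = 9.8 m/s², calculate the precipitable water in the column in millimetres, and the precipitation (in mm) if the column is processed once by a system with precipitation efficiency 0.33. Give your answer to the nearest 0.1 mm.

PW ≈ 11.3 mm; precipitation ≈ 3.7 mm

Precipitable water is the column-integrated vapour mass per unit area: PW = (1/g) Σ q̄ Δp, with q in kg/kg and Δp in Pa (1 kg/m² of water = 1 mm).
Layer 1005–640 hPa: Δp = 365 hPa = 36500 Pa, q̄ = 0.00229 kg/kg → 0.00229 × 36500 / 9.8 = 8.53 mm
Layer 640–480 hPa: Δp = 160 hPa = 16000 Pa, q̄ = 0.000988 kg/kg → 0.000988 × 16000 / 9.8 = 1.61 mm
Layer 480–250 hPa: Δp = 230 hPa = 23000 Pa, q̄ = 0.000495 kg/kg → 0.000495 × 23000 / 9.8 = 1.16 mm
PW = 8.53 + 1.61 + 1.16 = 11.30 ≈ 11.3 mm.
Precipitation = ε × PW = 0.33 × 11.3 = 3.7 mm.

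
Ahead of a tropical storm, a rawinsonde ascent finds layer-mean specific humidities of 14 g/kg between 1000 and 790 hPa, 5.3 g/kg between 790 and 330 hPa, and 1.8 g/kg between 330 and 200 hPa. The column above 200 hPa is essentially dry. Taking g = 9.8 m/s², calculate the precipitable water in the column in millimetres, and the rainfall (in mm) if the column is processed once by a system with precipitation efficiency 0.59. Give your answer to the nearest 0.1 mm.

Precipitable water is the column-integrated vapour mass per unit area: PW = (1/g) Σ q̄ Δp, with q in kg/kg and Δp in Pa (1 kg/m² of water = 1 mm).
Layer 1000–790 hPa: Δp = 210 hPa = 21000 Pa, q̄ = 0.014 kg/kg → 0.014 × 21000 / 9.8 = 30.00 mm
Layer 790–330 hPa: Δp = 460 hPa = 46000 Pa, q̄ = 0.0053 kg/kg → 0.0053 × 46000 / 9.8 = 24.88 mm
Layer 330–200 hPa: Δp = 130 hPa = 13000 Pa, q̄ = 0.0018 kg/kg → 0.0018 × 13000 / 9.8 = 2.39 mm
PW = 30.00 + 24.88 + 2.39 = 57.27 ≈ 57.3 mm.
Rainfall = ε × PW = 0.59 × 57.3 = 33.8 mm.

PW ≈ 57.3 mm; rainfall ≈ 33.8 mm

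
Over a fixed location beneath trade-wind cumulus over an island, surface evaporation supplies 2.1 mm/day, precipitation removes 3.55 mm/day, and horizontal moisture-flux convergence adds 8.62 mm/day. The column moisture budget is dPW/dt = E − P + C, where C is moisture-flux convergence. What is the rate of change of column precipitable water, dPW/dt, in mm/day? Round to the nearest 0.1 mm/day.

dPW/dt = E − P + C = 2.1 − 3.55 + (8.62) = 7.2 mm/day.

dPW/dt ≈ 7.2 mm/day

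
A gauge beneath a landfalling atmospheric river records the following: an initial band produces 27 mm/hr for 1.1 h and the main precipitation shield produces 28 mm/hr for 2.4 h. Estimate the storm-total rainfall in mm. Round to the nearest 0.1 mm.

Total = Σ Rᵢ Δtᵢ = 27 × 1.1 + 28 × 2.4
      = 29.7 + 67.2 = 96.9 mm.

total ≈ 96.9 mm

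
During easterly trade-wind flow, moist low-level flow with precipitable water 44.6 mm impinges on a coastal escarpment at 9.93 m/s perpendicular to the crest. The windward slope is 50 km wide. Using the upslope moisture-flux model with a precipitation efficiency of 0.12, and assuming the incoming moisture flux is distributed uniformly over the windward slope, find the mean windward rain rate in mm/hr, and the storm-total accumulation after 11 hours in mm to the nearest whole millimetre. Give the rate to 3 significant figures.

Incoming column moisture flux per unit ridge length: F = V × PW = 9.93 × 44.6 = 442.878 mm·m/s.
Spread over the 50 km slope with efficiency ε = 0.12: R = ε·F/W = 0.12 × 442.878 / 50000 m = 1.063e-03 mm/s.
R = 1.063e-03 × 3600 = 3.83 mm/hr.
Over 11 h: total = 3.83 × 11 = 42.13 ≈ 42 mm.

R ≈ 3.83 mm/hr; total ≈ 42 mm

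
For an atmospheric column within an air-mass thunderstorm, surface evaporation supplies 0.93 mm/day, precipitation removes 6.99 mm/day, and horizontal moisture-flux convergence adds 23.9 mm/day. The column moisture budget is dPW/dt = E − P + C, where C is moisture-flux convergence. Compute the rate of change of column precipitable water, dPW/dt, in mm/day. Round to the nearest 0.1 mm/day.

dPW/dt = E − P + C = 0.93 − 6.99 + (23.9) = 17.8 mm/day.

dPW/dt ≈ 17.8 mm/day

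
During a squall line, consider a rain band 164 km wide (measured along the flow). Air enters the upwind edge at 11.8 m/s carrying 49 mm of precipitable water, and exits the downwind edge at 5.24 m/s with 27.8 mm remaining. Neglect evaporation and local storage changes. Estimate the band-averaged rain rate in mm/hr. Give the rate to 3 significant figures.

Column moisture flux per unit crosswind length is F = V × PW.
Inflow: F_in = 11.8 × 49 = 578.2 mm·m/s
Outflow: F_out = 5.24 × 27.8 = 145.672 mm·m/s
Steady-state rate R = (F_in − F_out)/L = (578.2 − 145.672) / 164000 m = 2.637e-03 mm/s.
R = 2.637e-03 × 3600 = 9.49 mm/hr.

R ≈ 9.49 mm/hr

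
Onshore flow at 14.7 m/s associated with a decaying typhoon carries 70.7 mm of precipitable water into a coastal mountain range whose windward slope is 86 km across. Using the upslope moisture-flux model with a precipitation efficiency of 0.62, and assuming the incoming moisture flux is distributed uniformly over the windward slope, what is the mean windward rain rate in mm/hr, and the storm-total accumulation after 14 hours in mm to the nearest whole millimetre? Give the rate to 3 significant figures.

R ≈ 27.0 mm/hr; total ≈ 378 mm

Incoming column moisture flux per unit ridge length: F = V × PW = 14.7 × 70.7 = 1039.29 mm·m/s.
Spread over the 86 km slope with efficiency ε = 0.62: R = ε·F/W = 0.62 × 1039.29 / 86000 m = 7.493e-03 mm/s.
R = 7.493e-03 × 3600 = 27.0 mm/hr.
Over 14 h: total = 27.0 × 14 = 378 mm.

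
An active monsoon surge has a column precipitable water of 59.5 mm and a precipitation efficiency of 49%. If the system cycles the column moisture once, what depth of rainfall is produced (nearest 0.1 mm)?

rainfall ≈ 29.2 mm

Rainfall = ε × PW = 0.49 × 59.5 = 29.2 mm.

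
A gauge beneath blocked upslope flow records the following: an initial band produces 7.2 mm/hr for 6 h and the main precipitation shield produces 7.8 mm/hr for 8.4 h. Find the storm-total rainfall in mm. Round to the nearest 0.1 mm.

Total = Σ Rᵢ Δtᵢ = 7.2 × 6 + 7.8 × 8.4
      = 43.2 + 65.52 = 108.7 mm.

total ≈ 108.7 mm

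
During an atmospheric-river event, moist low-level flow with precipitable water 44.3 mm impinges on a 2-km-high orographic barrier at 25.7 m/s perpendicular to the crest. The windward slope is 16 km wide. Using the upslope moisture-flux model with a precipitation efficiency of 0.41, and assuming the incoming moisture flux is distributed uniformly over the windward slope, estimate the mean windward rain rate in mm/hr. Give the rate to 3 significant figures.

R ≈ 105 mm/hr

Incoming column moisture flux per unit ridge length: F = V × PW = 25.7 × 44.3 = 1138.51 mm·m/s.
Spread over the 16 km slope with efficiency ε = 0.41: R = ε·F/W = 0.41 × 1138.51 / 16000 m = 2.917e-02 mm/s.
R = 2.917e-02 × 3600 = 105 mm/hr.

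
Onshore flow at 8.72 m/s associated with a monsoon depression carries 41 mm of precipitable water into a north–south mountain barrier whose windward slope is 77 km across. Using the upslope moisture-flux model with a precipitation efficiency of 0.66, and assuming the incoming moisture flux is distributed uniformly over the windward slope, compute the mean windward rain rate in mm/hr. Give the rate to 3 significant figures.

R ≈ 11.0 mm/hr

Incoming column moisture flux per unit ridge length: F = V × PW = 8.72 × 41 = 357.52 mm·m/s.
Spread over the 77 km slope with efficiency ε = 0.66: R = ε·F/W = 0.66 × 357.52 / 77000 m = 3.064e-03 mm/s.
R = 3.064e-03 × 3600 = 11.0 mm/hr.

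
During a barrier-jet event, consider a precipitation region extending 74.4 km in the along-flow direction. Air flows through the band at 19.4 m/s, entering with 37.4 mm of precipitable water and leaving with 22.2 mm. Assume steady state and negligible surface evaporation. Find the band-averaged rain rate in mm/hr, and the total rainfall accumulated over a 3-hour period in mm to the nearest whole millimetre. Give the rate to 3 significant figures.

Column moisture flux per unit crosswind length is F = V × PW.
Inflow: F_in = 19.4 × 37.4 = 725.56 mm·m/s
Outflow: F_out = 19.4 × 22.2 = 430.68 mm·m/s
Steady-state rate R = (F_in − F_out)/L = (725.56 − 430.68) / 74400 m = 3.963e-03 mm/s.
R = 3.963e-03 × 3600 = 14.3 mm/hr.
Over 3 h: total = 14.3 × 3 = 42.9 ≈ 43 mm.

R ≈ 14.3 mm/hr; total ≈ 43 mm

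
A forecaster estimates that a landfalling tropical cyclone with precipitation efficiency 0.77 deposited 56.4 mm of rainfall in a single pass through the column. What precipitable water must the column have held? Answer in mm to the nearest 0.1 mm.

PW ≈ 73.2 mm

PW = rainfall / ε = 56.4 / 0.77 = 73.2 mm.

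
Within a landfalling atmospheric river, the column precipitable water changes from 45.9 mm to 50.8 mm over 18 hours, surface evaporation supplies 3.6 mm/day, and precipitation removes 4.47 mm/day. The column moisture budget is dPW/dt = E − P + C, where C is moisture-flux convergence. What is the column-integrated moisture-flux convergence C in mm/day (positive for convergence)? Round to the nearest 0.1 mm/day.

C ≈ 7.4 mm/day

dPW/dt = (50.8 − 45.9) mm / (18/24 day) = +6.533 mm/day.
C = dPW/dt − E + P = (+6.533) − 3.6 + 4.47 = 7.4 mm/day.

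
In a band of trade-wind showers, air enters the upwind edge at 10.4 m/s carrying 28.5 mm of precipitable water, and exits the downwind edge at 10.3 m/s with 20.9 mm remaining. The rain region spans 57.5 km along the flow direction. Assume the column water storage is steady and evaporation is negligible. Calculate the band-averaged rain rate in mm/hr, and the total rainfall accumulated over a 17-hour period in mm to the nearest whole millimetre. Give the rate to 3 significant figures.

R ≈ 5.08 mm/hr; total ≈ 86 mm

Column moisture flux per unit crosswind length is F = V × PW.
Inflow: F_in = 10.4 × 28.5 = 296.4 mm·m/s
Outflow: F_out = 10.3 × 20.9 = 215.27 mm·m/s
Steady-state rate R = (F_in − F_out)/L = (296.4 − 215.27) / 57500 m = 1.411e-03 mm/s.
R = 1.411e-03 × 3600 = 5.08 mm/hr.
Over 17 h: total = 5.08 × 17 = 86.36 ≈ 86 mm.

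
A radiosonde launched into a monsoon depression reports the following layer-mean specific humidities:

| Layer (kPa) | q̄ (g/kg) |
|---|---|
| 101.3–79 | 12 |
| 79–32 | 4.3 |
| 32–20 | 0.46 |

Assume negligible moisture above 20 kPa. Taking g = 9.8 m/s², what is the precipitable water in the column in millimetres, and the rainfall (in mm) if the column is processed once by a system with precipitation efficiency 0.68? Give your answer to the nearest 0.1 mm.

PW ≈ 48.5 mm; rainfall ≈ 33.0 mm

Precipitable water is the column-integrated vapour mass per unit area: PW = (1/g) Σ q̄ Δp, with q in kg/kg and Δp in Pa (1 kg/m² of water = 1 mm).
Layer 101.3–79 kPa: Δp = 223 hPa = 22300 Pa, q̄ = 0.012 kg/kg → 0.012 × 22300 / 9.8 = 27.31 mm
Layer 79–32 kPa: Δp = 470 hPa = 47000 Pa, q̄ = 0.0043 kg/kg → 0.0043 × 47000 / 9.8 = 20.62 mm
Layer 32–20 kPa: Δp = 120 hPa = 12000 Pa, q̄ = 0.00046 kg/kg → 0.00046 × 12000 / 9.8 = 0.56 mm
PW = 27.31 + 20.62 + 0.56 = 48.49 ≈ 48.5 mm.
Rainfall = ε × PW = 0.68 × 48.5 = 33.0 mm.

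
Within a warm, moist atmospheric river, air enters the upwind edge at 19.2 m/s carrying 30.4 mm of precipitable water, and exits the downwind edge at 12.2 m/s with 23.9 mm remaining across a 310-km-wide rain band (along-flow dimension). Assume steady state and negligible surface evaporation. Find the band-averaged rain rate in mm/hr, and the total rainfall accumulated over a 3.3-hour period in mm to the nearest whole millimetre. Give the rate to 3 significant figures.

Column moisture flux per unit crosswind length is F = V × PW.
Inflow: F_in = 19.2 × 30.4 = 583.68 mm·m/s
Outflow: F_out = 12.2 × 23.9 = 291.58 mm·m/s
Steady-state rate R = (F_in − F_out)/L = (583.68 − 291.58) / 310000 m = 9.423e-04 mm/s.
R = 9.423e-04 × 3600 = 3.39 mm/hr.
Over 3.3 h: total = 3.39 × 3.3 = 11.187 ≈ 11 mm.

R ≈ 3.39 mm/hr; total ≈ 11 mm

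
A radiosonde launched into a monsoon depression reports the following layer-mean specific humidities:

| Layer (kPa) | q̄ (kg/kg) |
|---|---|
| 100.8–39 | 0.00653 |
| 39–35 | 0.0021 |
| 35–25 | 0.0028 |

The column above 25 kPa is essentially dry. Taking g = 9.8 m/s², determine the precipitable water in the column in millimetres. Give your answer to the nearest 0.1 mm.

Precipitable water is the column-integrated vapour mass per unit area: PW = (1/g) Σ q̄ Δp, with q in kg/kg and Δp in Pa (1 kg/m² of water = 1 mm).
Layer 100.8–39 kPa: Δp = 618 hPa = 61800 Pa, q̄ = 0.00653 kg/kg → 0.00653 × 61800 / 9.8 = 41.18 mm
Layer 39–35 kPa: Δp = 40 hPa = 4000 Pa, q̄ = 0.0021 kg/kg → 0.0021 × 4000 / 9.8 = 0.86 mm
Layer 35–25 kPa: Δp = 100 hPa = 10000 Pa, q̄ = 0.0028 kg/kg → 0.0028 × 10000 / 9.8 = 2.86 mm
PW = 41.18 + 0.86 + 2.86 = 44.90 ≈ 44.9 mm.

PW ≈ 44.9 mm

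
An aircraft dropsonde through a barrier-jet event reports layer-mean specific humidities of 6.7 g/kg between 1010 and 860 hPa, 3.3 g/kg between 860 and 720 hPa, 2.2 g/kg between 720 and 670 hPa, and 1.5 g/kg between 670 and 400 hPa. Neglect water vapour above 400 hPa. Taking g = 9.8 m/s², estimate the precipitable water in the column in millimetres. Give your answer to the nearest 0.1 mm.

Precipitable water is the column-integrated vapour mass per unit area: PW = (1/g) Σ q̄ Δp, with q in kg/kg and Δp in Pa (1 kg/m² of water = 1 mm).
Layer 1010–860 hPa: Δp = 150 hPa = 15000 Pa, q̄ = 0.0067 kg/kg → 0.0067 × 15000 / 9.8 = 10.26 mm
Layer 860–720 hPa: Δp = 140 hPa = 14000 Pa, q̄ = 0.0033 kg/kg → 0.0033 × 14000 / 9.8 = 4.71 mm
Layer 720–670 hPa: Δp = 50 hPa = 5000 Pa, q̄ = 0.0022 kg/kg → 0.0022 × 5000 / 9.8 = 1.12 mm
Layer 670–400 hPa: Δp = 270 hPa = 27000 Pa, q̄ = 0.0015 kg/kg → 0.0015 × 27000 / 9.8 = 4.13 mm
PW = 10.26 + 4.71 + 1.12 + 4.13 = 20.22 ≈ 20.2 mm.

PW ≈ 20.2 mm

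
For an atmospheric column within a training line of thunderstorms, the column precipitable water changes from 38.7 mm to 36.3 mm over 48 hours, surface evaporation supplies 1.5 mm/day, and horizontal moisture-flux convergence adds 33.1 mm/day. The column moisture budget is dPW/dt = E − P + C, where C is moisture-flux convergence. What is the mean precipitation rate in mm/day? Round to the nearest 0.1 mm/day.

dPW/dt = (36.3 − 38.7) mm / (48/24 day) = -1.200 mm/day.
P = E + C − dPW/dt = 1.5 + (33.1) − (-1.200) = 35.8 mm/day.

P ≈ 35.8 mm/day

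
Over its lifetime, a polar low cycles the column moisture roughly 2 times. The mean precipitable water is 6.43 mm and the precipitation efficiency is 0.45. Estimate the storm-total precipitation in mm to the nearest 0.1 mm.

precipitation ≈ 5.8 mm

Each cycle deposits ε × PW = 0.45 × 6.43 = 2.8935 mm.
Over 2 cycles: 2 × 2.8935 = 5.8 mm.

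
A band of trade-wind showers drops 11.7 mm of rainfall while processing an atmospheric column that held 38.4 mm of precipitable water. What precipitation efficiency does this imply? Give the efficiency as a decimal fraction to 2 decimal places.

ε = rainfall / PW = 11.7 / 38.4 = 0.30.

ε ≈ 0.30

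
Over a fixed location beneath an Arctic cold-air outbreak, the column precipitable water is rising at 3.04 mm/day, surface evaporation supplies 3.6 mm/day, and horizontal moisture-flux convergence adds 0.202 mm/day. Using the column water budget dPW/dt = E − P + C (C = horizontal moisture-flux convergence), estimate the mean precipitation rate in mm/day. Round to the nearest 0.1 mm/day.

dPW/dt = +3.04 mm/day.
P = E + C − dPW/dt = 3.6 + (0.202) − (+3.04) = 0.8 mm/day.

P ≈ 0.8 mm/day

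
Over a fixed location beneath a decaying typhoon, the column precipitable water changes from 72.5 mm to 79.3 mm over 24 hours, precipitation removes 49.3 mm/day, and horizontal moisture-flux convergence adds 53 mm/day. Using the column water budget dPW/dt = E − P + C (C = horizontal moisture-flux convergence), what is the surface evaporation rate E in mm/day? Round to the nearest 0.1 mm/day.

dPW/dt = (79.3 − 72.5) mm / (24/24 day) = +6.800 mm/day.
E = dPW/dt + P − C = (+6.800) + 49.3 − (53) = 3.1 mm/day.

E ≈ 3.1 mm/day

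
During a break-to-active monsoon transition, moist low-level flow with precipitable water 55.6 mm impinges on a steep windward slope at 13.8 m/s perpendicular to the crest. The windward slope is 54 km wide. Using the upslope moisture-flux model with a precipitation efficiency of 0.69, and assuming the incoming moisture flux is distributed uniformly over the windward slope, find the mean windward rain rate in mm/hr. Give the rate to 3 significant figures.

R ≈ 35.3 mm/hr

Incoming column moisture flux per unit ridge length: F = V × PW = 13.8 × 55.6 = 767.28 mm·m/s.
Spread over the 54 km slope with efficiency ε = 0.69: R = ε·F/W = 0.69 × 767.28 / 54000 m = 9.804e-03 mm/s.
R = 9.804e-03 × 3600 = 35.3 mm/hr.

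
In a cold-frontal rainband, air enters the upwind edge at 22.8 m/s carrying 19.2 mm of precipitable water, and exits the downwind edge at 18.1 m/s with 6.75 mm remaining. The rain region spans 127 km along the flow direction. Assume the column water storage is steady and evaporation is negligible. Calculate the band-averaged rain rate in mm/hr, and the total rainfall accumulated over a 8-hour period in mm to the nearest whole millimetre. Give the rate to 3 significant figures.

Column moisture flux per unit crosswind length is F = V × PW.
Inflow: F_in = 22.8 × 19.2 = 437.76 mm·m/s
Outflow: F_out = 18.1 × 6.75 = 122.175 mm·m/s
Steady-state rate R = (F_in − F_out)/L = (437.76 − 122.175) / 127000 m = 2.485e-03 mm/s.
R = 2.485e-03 × 3600 = 8.95 mm/hr.
Over 8 h: total = 8.95 × 8 = 71.6 ≈ 72 mm.

R ≈ 8.95 mm/hr; total ≈ 72 mm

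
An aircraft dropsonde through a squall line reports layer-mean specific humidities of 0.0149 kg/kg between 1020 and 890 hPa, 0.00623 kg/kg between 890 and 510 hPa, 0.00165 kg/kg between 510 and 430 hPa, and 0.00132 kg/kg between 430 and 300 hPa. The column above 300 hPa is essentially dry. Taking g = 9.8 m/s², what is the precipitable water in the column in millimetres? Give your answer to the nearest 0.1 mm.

PW ≈ 47.0 mm

Precipitable water is the column-integrated vapour mass per unit area: PW = (1/g) Σ q̄ Δp, with q in kg/kg and Δp in Pa (1 kg/m² of water = 1 mm).
Layer 1020–890 hPa: Δp = 130 hPa = 13000 Pa, q̄ = 0.0149 kg/kg → 0.0149 × 13000 / 9.8 = 19.77 mm
Layer 890–510 hPa: Δp = 380 hPa = 38000 Pa, q̄ = 0.00623 kg/kg → 0.00623 × 38000 / 9.8 = 24.16 mm
Layer 510–430 hPa: Δp = 80 hPa = 8000 Pa, q̄ = 0.00165 kg/kg → 0.00165 × 8000 / 9.8 = 1.35 mm
Layer 430–300 hPa: Δp = 130 hPa = 13000 Pa, q̄ = 0.00132 kg/kg → 0.00132 × 13000 / 9.8 = 1.75 mm
PW = 19.77 + 24.16 + 1.35 + 1.75 = 47.03 ≈ 47.0 mm.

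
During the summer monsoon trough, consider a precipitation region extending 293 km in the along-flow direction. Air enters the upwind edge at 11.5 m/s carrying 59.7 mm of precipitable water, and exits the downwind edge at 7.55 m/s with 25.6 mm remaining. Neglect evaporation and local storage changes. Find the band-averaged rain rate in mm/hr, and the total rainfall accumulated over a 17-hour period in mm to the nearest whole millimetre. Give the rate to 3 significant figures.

Column moisture flux per unit crosswind length is F = V × PW.
Inflow: F_in = 11.5 × 59.7 = 686.55 mm·m/s
Outflow: F_out = 7.55 × 25.6 = 193.28 mm·m/s
Steady-state rate R = (F_in − F_out)/L = (686.55 − 193.28) / 293000 m = 1.684e-03 mm/s.
R = 1.684e-03 × 3600 = 6.06 mm/hr.
Over 17 h: total = 6.06 × 17 = 103.02 ≈ 103 mm.

R ≈ 6.06 mm/hr; total ≈ 103 mm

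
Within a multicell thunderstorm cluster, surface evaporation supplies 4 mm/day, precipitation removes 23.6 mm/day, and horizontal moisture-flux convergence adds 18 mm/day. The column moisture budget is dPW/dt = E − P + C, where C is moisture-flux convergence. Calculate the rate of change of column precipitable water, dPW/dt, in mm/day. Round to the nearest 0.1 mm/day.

dPW/dt = E − P + C = 4 − 23.6 + (18) = -1.6 mm/day.

dPW/dt ≈ -1.6 mm/day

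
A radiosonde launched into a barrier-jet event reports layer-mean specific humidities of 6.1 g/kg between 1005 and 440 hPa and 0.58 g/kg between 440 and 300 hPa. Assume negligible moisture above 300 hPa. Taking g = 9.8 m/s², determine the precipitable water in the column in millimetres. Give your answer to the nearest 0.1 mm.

PW ≈ 36.0 mm

Precipitable water is the column-integrated vapour mass per unit area: PW = (1/g) Σ q̄ Δp, with q in kg/kg and Δp in Pa (1 kg/m² of water = 1 mm).
Layer 1005–440 hPa: Δp = 565 hPa = 56500 Pa, q̄ = 0.0061 kg/kg → 0.0061 × 56500 / 9.8 = 35.17 mm
Layer 440–300 hPa: Δp = 140 hPa = 14000 Pa, q̄ = 0.00058 kg/kg → 0.00058 × 14000 / 9.8 = 0.83 mm
PW = 35.17 + 0.83 = 36.00 ≈ 36.0 mm.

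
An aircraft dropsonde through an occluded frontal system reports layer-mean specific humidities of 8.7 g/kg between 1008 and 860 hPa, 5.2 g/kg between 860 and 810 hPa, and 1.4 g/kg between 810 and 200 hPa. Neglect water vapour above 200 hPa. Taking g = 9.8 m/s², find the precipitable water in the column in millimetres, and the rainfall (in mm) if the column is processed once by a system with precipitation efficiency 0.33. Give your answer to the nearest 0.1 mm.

PW ≈ 24.5 mm; rainfall ≈ 8.1 mm

Precipitable water is the column-integrated vapour mass per unit area: PW = (1/g) Σ q̄ Δp, with q in kg/kg and Δp in Pa (1 kg/m² of water = 1 mm).
Layer 1008–860 hPa: Δp = 148 hPa = 14800 Pa, q̄ = 0.0087 kg/kg → 0.0087 × 14800 / 9.8 = 13.14 mm
Layer 860–810 hPa: Δp = 50 hPa = 5000 Pa, q̄ = 0.0052 kg/kg → 0.0052 × 5000 / 9.8 = 2.65 mm
Layer 810–200 hPa: Δp = 610 hPa = 61000 Pa, q̄ = 0.0014 kg/kg → 0.0014 × 61000 / 9.8 = 8.71 mm
PW = 13.14 + 2.65 + 8.71 = 24.50 ≈ 24.5 mm.
Rainfall = ε × PW = 0.33 × 24.5 = 8.1 mm.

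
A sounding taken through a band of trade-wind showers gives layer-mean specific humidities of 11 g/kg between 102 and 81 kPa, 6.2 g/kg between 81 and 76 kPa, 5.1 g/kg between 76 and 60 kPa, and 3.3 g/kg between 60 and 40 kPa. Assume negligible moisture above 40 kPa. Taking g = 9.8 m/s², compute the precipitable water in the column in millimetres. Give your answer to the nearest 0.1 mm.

Precipitable water is the column-integrated vapour mass per unit area: PW = (1/g) Σ q̄ Δp, with q in kg/kg and Δp in Pa (1 kg/m² of water = 1 mm).
Layer 102–81 kPa: Δp = 210 hPa = 21000 Pa, q̄ = 0.011 kg/kg → 0.011 × 21000 / 9.8 = 23.57 mm
Layer 81–76 kPa: Δp = 50 hPa = 5000 Pa, q̄ = 0.0062 kg/kg → 0.0062 × 5000 / 9.8 = 3.16 mm
Layer 76–60 kPa: Δp = 160 hPa = 16000 Pa, q̄ = 0.0051 kg/kg → 0.0051 × 16000 / 9.8 = 8.33 mm
Layer 60–40 kPa: Δp = 200 hPa = 20000 Pa, q̄ = 0.0033 kg/kg → 0.0033 × 20000 / 9.8 = 6.73 mm
PW = 23.57 + 3.16 + 8.33 + 6.73 = 41.79 ≈ 41.8 mm.

PW ≈ 41.8 mm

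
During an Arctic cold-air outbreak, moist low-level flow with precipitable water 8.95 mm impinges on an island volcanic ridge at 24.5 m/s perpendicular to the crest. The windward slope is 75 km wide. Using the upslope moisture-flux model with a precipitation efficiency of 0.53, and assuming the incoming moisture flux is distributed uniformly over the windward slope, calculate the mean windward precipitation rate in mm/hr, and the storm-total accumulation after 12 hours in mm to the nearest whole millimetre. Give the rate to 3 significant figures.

R ≈ 5.58 mm/hr; total ≈ 67 mm

Incoming column moisture flux per unit ridge length: F = V × PW = 24.5 × 8.95 = 219.275 mm·m/s.
Spread over the 75 km slope with efficiency ε = 0.53: R = ε·F/W = 0.53 × 219.275 / 75000 m = 1.550e-03 mm/s.
R = 1.550e-03 × 3600 = 5.58 mm/hr.
Over 12 h: total = 5.58 × 12 = 66.96 ≈ 67 mm.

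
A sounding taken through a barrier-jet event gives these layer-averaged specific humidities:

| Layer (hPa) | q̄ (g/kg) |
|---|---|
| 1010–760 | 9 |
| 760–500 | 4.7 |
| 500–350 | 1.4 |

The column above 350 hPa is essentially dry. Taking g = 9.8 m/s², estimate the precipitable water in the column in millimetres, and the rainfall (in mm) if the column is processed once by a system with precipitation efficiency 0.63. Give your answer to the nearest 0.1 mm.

PW ≈ 37.6 mm; rainfall ≈ 23.7 mm

Precipitable water is the column-integrated vapour mass per unit area: PW = (1/g) Σ q̄ Δp, with q in kg/kg and Δp in Pa (1 kg/m² of water = 1 mm).
Layer 1010–760 hPa: Δp = 250 hPa = 25000 Pa, q̄ = 0.009 kg/kg → 0.009 × 25000 / 9.8 = 22.96 mm
Layer 760–500 hPa: Δp = 260 hPa = 26000 Pa, q̄ = 0.0047 kg/kg → 0.0047 × 26000 / 9.8 = 12.47 mm
Layer 500–350 hPa: Δp = 150 hPa = 15000 Pa, q̄ = 0.0014 kg/kg → 0.0014 × 15000 / 9.8 = 2.14 mm
PW = 22.96 + 12.47 + 2.14 = 37.57 ≈ 37.6 mm.
Rainfall = ε × PW = 0.63 × 37.6 = 23.7 mm.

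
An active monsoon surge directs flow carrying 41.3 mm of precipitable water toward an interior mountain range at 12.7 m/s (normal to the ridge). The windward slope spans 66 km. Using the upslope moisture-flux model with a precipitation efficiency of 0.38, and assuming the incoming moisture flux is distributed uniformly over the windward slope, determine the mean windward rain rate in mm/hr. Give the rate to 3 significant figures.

Incoming column moisture flux per unit ridge length: F = V × PW = 12.7 × 41.3 = 524.51 mm·m/s.
Spread over the 66 km slope with efficiency ε = 0.38: R = ε·F/W = 0.38 × 524.51 / 66000 m = 3.020e-03 mm/s.
R = 3.020e-03 × 3600 = 10.9 mm/hr.

R ≈ 10.9 mm/hr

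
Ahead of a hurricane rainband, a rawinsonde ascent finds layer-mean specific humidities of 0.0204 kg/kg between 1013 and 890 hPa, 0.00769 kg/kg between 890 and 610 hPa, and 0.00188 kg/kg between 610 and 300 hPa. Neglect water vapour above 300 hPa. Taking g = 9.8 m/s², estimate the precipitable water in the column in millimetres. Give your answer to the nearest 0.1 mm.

PW ≈ 53.5 mm

Precipitable water is the column-integrated vapour mass per unit area: PW = (1/g) Σ q̄ Δp, with q in kg/kg and Δp in Pa (1 kg/m² of water = 1 mm).
Layer 1013–890 hPa: Δp = 123 hPa = 12300 Pa, q̄ = 0.0204 kg/kg → 0.0204 × 12300 / 9.8 = 25.60 mm
Layer 890–610 hPa: Δp = 280 hPa = 28000 Pa, q̄ = 0.00769 kg/kg → 0.00769 × 28000 / 9.8 = 21.97 mm
Layer 610–300 hPa: Δp = 310 hPa = 31000 Pa, q̄ = 0.00188 kg/kg → 0.00188 × 31000 / 9.8 = 5.95 mm
PW = 25.60 + 21.97 + 5.95 = 53.52 ≈ 53.5 mm.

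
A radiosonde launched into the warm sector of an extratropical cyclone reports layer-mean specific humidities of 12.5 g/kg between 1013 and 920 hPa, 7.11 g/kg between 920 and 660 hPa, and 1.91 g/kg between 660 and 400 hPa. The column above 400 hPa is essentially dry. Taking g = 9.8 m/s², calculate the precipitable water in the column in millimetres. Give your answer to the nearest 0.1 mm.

PW ≈ 35.8 mm

Precipitable water is the column-integrated vapour mass per unit area: PW = (1/g) Σ q̄ Δp, with q in kg/kg and Δp in Pa (1 kg/m² of water = 1 mm).
Layer 1013–920 hPa: Δp = 93 hPa = 9300 Pa, q̄ = 0.0125 kg/kg → 0.0125 × 9300 / 9.8 = 11.86 mm
Layer 920–660 hPa: Δp = 260 hPa = 26000 Pa, q̄ = 0.00711 kg/kg → 0.00711 × 26000 / 9.8 = 18.86 mm
Layer 660–400 hPa: Δp = 260 hPa = 26000 Pa, q̄ = 0.00191 kg/kg → 0.00191 × 26000 / 9.8 = 5.07 mm
PW = 11.86 + 18.86 + 5.07 = 35.79 ≈ 35.8 mm.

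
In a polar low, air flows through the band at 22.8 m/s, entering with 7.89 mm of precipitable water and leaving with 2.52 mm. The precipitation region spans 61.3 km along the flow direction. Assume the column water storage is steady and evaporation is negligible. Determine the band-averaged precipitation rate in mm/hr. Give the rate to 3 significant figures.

Column moisture flux per unit crosswind length is F = V × PW.
Inflow: F_in = 22.8 × 7.89 = 179.892 mm·m/s
Outflow: F_out = 22.8 × 2.52 = 57.456 mm·m/s
Steady-state rate R = (F_in − F_out)/L = (179.892 − 57.456) / 61300 m = 1.997e-03 mm/s.
R = 1.997e-03 × 3600 = 7.19 mm/hr.

R ≈ 7.19 mm/hr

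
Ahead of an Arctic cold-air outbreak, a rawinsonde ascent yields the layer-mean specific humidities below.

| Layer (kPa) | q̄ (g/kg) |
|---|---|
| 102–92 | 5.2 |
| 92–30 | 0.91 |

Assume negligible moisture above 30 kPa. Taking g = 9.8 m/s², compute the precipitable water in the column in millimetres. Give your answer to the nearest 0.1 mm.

Precipitable water is the column-integrated vapour mass per unit area: PW = (1/g) Σ q̄ Δp, with q in kg/kg and Δp in Pa (1 kg/m² of water = 1 mm).
Layer 102–92 kPa: Δp = 100 hPa = 10000 Pa, q̄ = 0.0052 kg/kg → 0.0052 × 10000 / 9.8 = 5.31 mm
Layer 92–30 kPa: Δp = 620 hPa = 62000 Pa, q̄ = 0.00091 kg/kg → 0.00091 × 62000 / 9.8 = 5.76 mm
PW = 5.31 + 5.76 = 11.07 ≈ 11.1 mm.

PW ≈ 11.1 mm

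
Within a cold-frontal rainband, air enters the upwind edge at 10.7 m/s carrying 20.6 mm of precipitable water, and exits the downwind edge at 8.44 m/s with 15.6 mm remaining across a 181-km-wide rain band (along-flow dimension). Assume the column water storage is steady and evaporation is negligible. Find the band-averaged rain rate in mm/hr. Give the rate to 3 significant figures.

Column moisture flux per unit crosswind length is F = V × PW.
Inflow: F_in = 10.7 × 20.6 = 220.42 mm·m/s
Outflow: F_out = 8.44 × 15.6 = 131.664 mm·m/s
Steady-state rate R = (F_in − F_out)/L = (220.42 − 131.664) / 181000 m = 4.904e-04 mm/s.
R = 4.904e-04 × 3600 = 1.77 mm/hr.

R ≈ 1.77 mm/hr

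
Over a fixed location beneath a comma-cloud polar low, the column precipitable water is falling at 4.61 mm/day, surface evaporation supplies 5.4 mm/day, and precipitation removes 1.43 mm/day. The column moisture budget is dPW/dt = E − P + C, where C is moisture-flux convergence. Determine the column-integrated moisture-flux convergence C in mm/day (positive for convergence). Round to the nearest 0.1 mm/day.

dPW/dt = -4.61 mm/day.
C = dPW/dt − E + P = (-4.61) − 5.4 + 1.43 = -8.6 mm/day.

C ≈ -8.6 mm/day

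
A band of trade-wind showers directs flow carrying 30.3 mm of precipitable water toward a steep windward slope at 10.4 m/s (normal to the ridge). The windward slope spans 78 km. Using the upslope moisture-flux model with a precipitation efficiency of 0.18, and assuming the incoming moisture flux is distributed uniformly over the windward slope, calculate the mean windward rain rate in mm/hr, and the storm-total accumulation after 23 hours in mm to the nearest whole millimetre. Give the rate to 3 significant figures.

R ≈ 2.62 mm/hr; total ≈ 60 mm

Incoming column moisture flux per unit ridge length: F = V × PW = 10.4 × 30.3 = 315.12 mm·m/s.
Spread over the 78 km slope with efficiency ε = 0.18: R = ε·F/W = 0.18 × 315.12 / 78000 m = 7.272e-04 mm/s.
R = 7.272e-04 × 3600 = 2.62 mm/hr.
Over 23 h: total = 2.62 × 23 = 60.26 ≈ 60 mm.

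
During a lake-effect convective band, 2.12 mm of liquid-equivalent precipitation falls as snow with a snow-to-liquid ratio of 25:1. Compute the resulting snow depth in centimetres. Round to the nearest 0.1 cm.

snow depth ≈ 5.3 cm

Snow depth = liquid × ratio = 2.12 mm × 25 = 53 mm = 5.3 cm.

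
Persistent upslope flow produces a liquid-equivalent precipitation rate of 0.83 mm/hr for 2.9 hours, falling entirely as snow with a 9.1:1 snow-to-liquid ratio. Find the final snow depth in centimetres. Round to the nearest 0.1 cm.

snow depth ≈ 2.2 cm

Liquid-equivalent depth = 0.83 × 2.9 = 2.407 mm.
Snow depth = 2.407 mm × 9.1 = 21.9037 mm = 2.2 cm.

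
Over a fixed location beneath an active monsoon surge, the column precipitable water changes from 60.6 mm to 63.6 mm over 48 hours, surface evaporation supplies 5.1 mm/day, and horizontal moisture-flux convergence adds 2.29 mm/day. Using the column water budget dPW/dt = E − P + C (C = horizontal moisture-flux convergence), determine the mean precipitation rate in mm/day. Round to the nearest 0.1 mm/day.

P ≈ 5.9 mm/day

dPW/dt = (63.6 − 60.6) mm / (48/24 day) = +1.500 mm/day.
P = E + C − dPW/dt = 5.1 + (2.29) − (+1.500) = 5.9 mm/day.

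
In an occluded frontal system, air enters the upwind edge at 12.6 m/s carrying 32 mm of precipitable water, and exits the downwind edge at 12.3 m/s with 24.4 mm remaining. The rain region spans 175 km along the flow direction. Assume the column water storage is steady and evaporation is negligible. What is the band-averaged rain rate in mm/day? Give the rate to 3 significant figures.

Column moisture flux per unit crosswind length is F = V × PW.
Inflow: F_in = 12.6 × 32 = 403.2 mm·m/s
Outflow: F_out = 12.3 × 24.4 = 300.12 mm·m/s
Steady-state rate R = (F_in − F_out)/L = (403.2 − 300.12) / 175000 m = 5.890e-04 mm/s.
R = 5.890e-04 × 3600 × 24 = 50.9 mm/day.

R ≈ 50.9 mm/day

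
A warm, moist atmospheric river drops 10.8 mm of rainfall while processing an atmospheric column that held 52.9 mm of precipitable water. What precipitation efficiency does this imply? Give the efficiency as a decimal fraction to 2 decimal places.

ε = rainfall / PW = 10.8 / 52.9 = 0.20.

ε ≈ 0.20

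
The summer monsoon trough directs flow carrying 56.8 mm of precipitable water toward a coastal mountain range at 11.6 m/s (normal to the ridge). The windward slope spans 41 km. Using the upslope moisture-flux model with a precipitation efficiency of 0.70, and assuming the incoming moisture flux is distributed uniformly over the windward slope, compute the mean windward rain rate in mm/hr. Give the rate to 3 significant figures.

Incoming column moisture flux per unit ridge length: F = V × PW = 11.6 × 56.8 = 658.88 mm·m/s.
Spread over the 41 km slope with efficiency ε = 0.70: R = ε·F/W = 0.70 × 658.88 / 41000 m = 1.125e-02 mm/s.
R = 1.125e-02 × 3600 = 40.5 mm/hr.

R ≈ 40.5 mm/hr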